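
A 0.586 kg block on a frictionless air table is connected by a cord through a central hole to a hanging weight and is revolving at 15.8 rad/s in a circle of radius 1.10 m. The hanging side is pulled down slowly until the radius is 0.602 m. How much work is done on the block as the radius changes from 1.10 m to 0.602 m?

No torque about the axis ⇒ m r₁² ω₁ = m r₂² ω₂.
ω₂ = ω₁ (r₁/r₂)² = (15.8)(1.10/0.602)² = 52.75 rad/s.
W = ΔKE = ½m(v₂² − v₁²) = 207.0 J.

W ≈ 207 J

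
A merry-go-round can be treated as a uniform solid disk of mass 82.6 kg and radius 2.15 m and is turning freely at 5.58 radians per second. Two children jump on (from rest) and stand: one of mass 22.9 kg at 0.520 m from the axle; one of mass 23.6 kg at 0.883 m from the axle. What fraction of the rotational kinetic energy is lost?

fraction ≈ 0.114

No external torque acts about the axle; L_before = L_after.
I_p = ½(82.6)(2.15)² = 190.9 kg·m².
Added inertia Σmr² = (22.9)(0.520)² + (23.6)(0.883)² = 24.59 kg·m²; I_f = 190.9 + 24.59 = 215.5 kg·m².
ω_f = I_p ω_i / I_f = (190.9)(5.58) / 215.5 = 4.943 rad/s.
KE_i = ½(190.9)(5.580 rad/s)² = 2972 J; KE_f = ½(215.5)(4.943)² = 2633 J.
Fraction lost = 0.1141.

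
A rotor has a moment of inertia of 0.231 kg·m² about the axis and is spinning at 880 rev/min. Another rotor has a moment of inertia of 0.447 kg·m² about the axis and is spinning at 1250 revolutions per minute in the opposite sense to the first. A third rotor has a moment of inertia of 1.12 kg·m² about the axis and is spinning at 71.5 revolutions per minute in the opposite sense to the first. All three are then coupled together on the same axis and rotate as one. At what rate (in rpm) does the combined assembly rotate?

|ω_f| ≈ 242 rpm

No external torque acts about the common axis, so total angular momentum is conserved.
Taking A's sense as positive: L = (0.2310)(880) − (0.4470)(1250) − (1.120)(71.5) = -435.6 kg·m²·rpm.
Combined I = 0.2310 + 0.4470 + 1.120 = 1.798 kg·m².
ω_f = L / I = -435.6 / 1.798 = -242.2 rpm.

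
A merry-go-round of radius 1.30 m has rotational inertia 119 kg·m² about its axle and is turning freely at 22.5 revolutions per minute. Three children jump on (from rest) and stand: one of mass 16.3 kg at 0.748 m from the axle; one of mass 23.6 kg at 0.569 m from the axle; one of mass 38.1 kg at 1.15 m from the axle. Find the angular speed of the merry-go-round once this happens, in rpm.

ω_f ≈ 14.4 rpm

No external torque acts about the axle; L_before = L_after.
Added inertia Σmr² = (16.3)(0.748)² + (23.6)(0.569)² + (38.1)(1.15)² = 67.15 kg·m²; I_f = 119.0 + 67.15 = 186.1 kg·m².
ω_f = I_p ω_i / I_f = (119.0)(22.5) / 186.1 = 14.38 rpm.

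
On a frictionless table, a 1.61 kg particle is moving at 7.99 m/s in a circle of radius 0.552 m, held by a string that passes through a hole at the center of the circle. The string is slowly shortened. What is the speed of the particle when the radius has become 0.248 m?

v₂ ≈ 17.8 m/s

The only horizontal force on the mass is along the cord (radial), so it exerts no torque about the hole and angular momentum m v r is conserved.
v₂ = v₁ r₁ / r₂ = (7.99)(0.552) / (0.248) = 17.78 m/s.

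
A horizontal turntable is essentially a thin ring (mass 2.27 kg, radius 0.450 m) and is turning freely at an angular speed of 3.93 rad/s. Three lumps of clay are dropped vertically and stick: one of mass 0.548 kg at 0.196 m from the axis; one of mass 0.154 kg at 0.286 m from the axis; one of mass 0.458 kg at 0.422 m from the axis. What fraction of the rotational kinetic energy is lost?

fraction ≈ 0.200

The added mass arrives with no angular momentum about the axis, and any external torque about the axis is negligible, so the system's angular momentum is conserved.
I_p = (2.27)(0.450)² = 0.4597 kg·m².
Added inertia Σmr² = (0.548)(0.196)² + (0.154)(0.286)² + (0.458)(0.422)² = 0.1152 kg·m²; I_f = 0.4597 + 0.1152 = 0.5749 kg·m².
ω_f = I_p ω_i / I_f = (0.4597)(3.93) / 0.5749 = 3.142 rad/s.
KE_i = ½(0.4597)(3.930 rad/s)² = 3.550 J; KE_f = ½(0.5749)(3.142)² = 2.838 J.
Fraction lost = 0.2004.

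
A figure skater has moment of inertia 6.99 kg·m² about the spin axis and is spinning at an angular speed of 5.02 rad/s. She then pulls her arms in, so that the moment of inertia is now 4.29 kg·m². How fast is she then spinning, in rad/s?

With no external torque about the axis, L is conserved: I₁ω₁ = I₂ω₂.
ω₂ = I₁ω₁ / I₂ = (6.990)(5.02 rad/s) / (4.290) = 8.179 rad/s.

ω₂ ≈ 8.18 rad/s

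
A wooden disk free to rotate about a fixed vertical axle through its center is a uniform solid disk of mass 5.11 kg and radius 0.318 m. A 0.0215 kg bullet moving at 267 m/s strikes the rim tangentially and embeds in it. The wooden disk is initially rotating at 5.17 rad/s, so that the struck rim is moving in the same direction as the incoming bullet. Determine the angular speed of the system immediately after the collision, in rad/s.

|ω_f| ≈ 12.1 rad/s

About the axle the impulsive forces during the collision are internal, so angular momentum about that axis is conserved.
I_p = ½(5.11)(0.318)² = 0.2584 kg·m². Taking the sense of the bullet's angular momentum as positive, L_{bullet} = m v R = (0.0215)(267)(0.318) = 1.825 kg·m²/s.
L_i = +I_p ω_p + m v R = +(0.2584)(5.17) + 1.825 = 3.161 kg·m²/s.
After sticking, I_f = I_p + m R² = 0.2584 + (0.0215)(0.318)² = 0.2605 kg·m².
ω_f = L_i / I_f = 3.161 / 0.2605 = 12.13 rad/s.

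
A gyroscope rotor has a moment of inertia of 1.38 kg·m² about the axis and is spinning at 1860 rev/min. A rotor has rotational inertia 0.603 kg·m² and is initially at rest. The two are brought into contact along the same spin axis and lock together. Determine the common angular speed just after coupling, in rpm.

No external torque acts about the common axis, so total angular momentum is conserved.
Taking A's sense as positive: L = (1.380)(1860) = 2567 kg·m²·rpm.
Combined I = 1.380 + 0.6030 = 1.983 kg·m².
ω_f = L / I = 2567 / 1.983 = 1294 rpm.

|ω_f| ≈ 1290 rpm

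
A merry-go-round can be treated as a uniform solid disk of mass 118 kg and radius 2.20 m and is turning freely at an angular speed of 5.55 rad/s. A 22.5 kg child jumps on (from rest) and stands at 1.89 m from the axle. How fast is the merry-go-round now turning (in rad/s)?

No external torque acts about the axle; L_before = L_after.
I_p = ½(118)(2.20)² = 285.6 kg·m².
Added inertia Σmr² = (22.5)(1.89)² = 80.37 kg·m²; I_f = 285.6 + 80.37 = 365.9 kg·m².
ω_f = I_p ω_i / I_f = (285.6)(5.55) / 365.9 = 4.331 rad/s.

ω_f ≈ 4.33 rad/s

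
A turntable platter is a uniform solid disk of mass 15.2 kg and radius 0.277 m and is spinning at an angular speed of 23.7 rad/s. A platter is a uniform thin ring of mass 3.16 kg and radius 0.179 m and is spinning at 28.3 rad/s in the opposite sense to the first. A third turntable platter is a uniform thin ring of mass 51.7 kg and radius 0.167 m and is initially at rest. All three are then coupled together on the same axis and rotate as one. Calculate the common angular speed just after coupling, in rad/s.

|ω_f| ≈ 5.15 rad/s

The coupling torques are internal; angular momentum about the shared axis is conserved.
Moments of inertia: I_A = ½(15.2)(0.277)² = 0.5831 kg·m²; I_B = (3.16)(0.179)² = 0.1012 kg·m²; I_C = (51.7)(0.167)² = 1.442 kg·m².
Taking A's sense as positive: L = (0.5831)(23.7) − (0.1012)(28.3) = 10.96 kg·m²·rad/s.
Combined I = 0.5831 + 0.1012 + 1.442 = 2.126 kg·m².
ω_f = L / I = 10.96 / 2.126 = 5.152 rad/s.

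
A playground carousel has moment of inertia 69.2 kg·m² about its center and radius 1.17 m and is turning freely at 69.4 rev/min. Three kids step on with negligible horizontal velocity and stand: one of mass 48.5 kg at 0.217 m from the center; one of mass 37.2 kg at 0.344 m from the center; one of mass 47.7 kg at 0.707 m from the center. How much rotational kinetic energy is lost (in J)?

energy lost ≈ 559 J

No external torque acts about the center; L_before = L_after.
Added inertia Σmr² = (48.5)(0.217)² + (37.2)(0.344)² + (47.7)(0.707)² = 30.53 kg·m²; I_f = 69.20 + 30.53 = 99.73 kg·m².
ω_f = I_p ω_i / I_f = (69.20)(69.4) / 99.73 = 48.16 rpm.
KE_i = ½(69.20)(7.268 rad/s)² = 1827 J; KE_f = ½(99.73)(5.043)² = 1268 J.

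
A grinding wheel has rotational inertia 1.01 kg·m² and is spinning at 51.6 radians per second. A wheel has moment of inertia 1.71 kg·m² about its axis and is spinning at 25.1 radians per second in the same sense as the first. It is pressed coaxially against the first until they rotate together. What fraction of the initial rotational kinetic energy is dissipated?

No external torque acts about the common axis, so total angular momentum is conserved.
Taking A's sense as positive: L = (1.010)(51.6) + (1.710)(25.1) = 95.04 kg·m²·rad/s.
Combined I = 1.010 + 1.710 = 2.720 kg·m².
ω_f = L / I = 95.04 / 2.720 = 34.94 rad/s.
KE_i = ½ΣIω² = 1883 J; KE_f = ½(2.720)(34.94)² = 1660 J.
Fraction dissipated = (KE_i − KE_f)/KE_i = 0.1184.

fraction ≈ 0.118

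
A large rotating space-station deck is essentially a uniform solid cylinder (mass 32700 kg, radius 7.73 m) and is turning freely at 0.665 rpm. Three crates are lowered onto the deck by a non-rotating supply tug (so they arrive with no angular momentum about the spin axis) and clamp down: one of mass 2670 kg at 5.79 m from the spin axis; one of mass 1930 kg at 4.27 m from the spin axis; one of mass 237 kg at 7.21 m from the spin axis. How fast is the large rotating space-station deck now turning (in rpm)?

ω_f ≈ 0.583 rpm

No external torque acts about the spin axis; L_before = L_after.
I_p = ½(32700)(7.73)² = 9.770e+05 kg·m².
Added inertia Σmr² = (2670)(5.79)² + (1930)(4.27)² + (237)(7.21)² = 1.370e+05 kg·m²; I_f = 9.770e+05 + 1.370e+05 = 1.114e+06 kg·m².
ω_f = I_p ω_i / I_f = (9.770e+05)(0.665) / 1.114e+06 = 0.5832 rpm.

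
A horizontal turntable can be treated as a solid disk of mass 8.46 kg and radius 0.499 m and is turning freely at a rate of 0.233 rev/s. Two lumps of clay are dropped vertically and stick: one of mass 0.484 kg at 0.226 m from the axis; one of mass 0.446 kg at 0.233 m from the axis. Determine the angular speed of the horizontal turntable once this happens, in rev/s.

No external torque acts about the axis; L_before = L_after.
I_p = ½(8.46)(0.499)² = 1.053 kg·m².
Added inertia Σmr² = (0.484)(0.226)² + (0.446)(0.233)² = 0.04893 kg·m²; I_f = 1.053 + 0.04893 = 1.102 kg·m².
ω_f = I_p ω_i / I_f = (1.053)(0.233) / 1.102 = 0.2227 rev/s.

ω_f ≈ 0.223 rev/s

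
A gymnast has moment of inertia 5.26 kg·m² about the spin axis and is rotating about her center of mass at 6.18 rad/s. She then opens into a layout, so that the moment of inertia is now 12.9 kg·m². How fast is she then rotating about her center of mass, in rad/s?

ω₂ ≈ 2.52 rad/s

With no external torque about the axis, L is conserved: I₁ω₁ = I₂ω₂.
ω₂ = I₁ω₁ / I₂ = (5.260)(6.18 rad/s) / (12.90) = 2.520 rad/s.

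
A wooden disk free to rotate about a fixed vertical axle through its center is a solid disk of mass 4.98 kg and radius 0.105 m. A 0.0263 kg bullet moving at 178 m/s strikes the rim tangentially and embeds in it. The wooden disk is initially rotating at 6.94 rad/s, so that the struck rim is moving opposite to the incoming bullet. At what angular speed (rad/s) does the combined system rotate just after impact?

|ω_f| ≈ 10.9 rad/s

About the axle the impulsive forces during the collision are internal, so angular momentum about that axis is conserved.
I_p = ½(4.98)(0.105)² = 0.02745 kg·m². Taking the sense of the bullet's angular momentum as positive, L_{bullet} = m v R = (0.0263)(178)(0.105) = 0.4915 kg·m²/s.
L_i = −I_p ω_p + m v R = −(0.02745)(6.94) + 0.4915 = 0.3010 kg·m²/s.
After sticking, I_f = I_p + m R² = 0.02745 + (0.0263)(0.105)² = 0.02774 kg·m².
ω_f = L_i / I_f = 0.3010 / 0.02774 = 10.85 rad/s.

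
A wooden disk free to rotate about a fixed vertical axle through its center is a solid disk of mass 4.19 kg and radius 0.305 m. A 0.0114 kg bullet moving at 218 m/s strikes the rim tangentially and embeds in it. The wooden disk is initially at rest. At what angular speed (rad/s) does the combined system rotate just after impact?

The axle reaction passes through the axle and exerts no torque about it; angular momentum about the axle is conserved through the impact.
I_p = ½(4.19)(0.305)² = 0.1949 kg·m². Taking the sense of the bullet's angular momentum as positive, L_{bullet} = m v R = (0.0114)(218)(0.305) = 0.7580 kg·m²/s.
L_i = 0 + 0.7580 = 0.7580 kg·m²/s.
After sticking, I_f = I_p + m R² = 0.1949 + (0.0114)(0.305)² = 0.1959 kg·m².
ω_f = L_i / I_f = 0.7580 / 0.1959 = 3.868 rad/s.

|ω_f| ≈ 3.87 rad/s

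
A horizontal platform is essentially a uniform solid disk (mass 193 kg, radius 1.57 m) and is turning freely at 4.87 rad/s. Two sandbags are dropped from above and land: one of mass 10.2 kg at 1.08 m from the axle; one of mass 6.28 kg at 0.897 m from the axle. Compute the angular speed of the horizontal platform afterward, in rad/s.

ω_f ≈ 4.55 rad/s

The added mass arrives with no angular momentum about the axle, and any external torque about the axle is negligible, so the system's angular momentum is conserved.
I_p = ½(193)(1.57)² = 237.9 kg·m².
Added inertia Σmr² = (10.2)(1.08)² + (6.28)(0.897)² = 16.95 kg·m²; I_f = 237.9 + 16.95 = 254.8 kg·m².
ω_f = I_p ω_i / I_f = (237.9)(4.87) / 254.8 = 4.546 rad/s.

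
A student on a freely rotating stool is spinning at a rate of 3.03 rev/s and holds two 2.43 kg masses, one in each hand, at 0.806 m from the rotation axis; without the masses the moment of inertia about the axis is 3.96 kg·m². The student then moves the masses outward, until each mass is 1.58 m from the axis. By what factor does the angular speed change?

ω₂/ω₁ ≈ 0.442

With no external torque about the axis, L is conserved: I₁ω₁ = I₂ω₂.
I₁ = 3.96 + 2(2.43)(0.806)² = 7.117 kg·m²; I₂ = 3.96 + 2(2.43)(1.58)² = 16.09 kg·m².
ω₂/ω₁ = I₁/I₂ = 7.117 / 16.09 = 0.4423.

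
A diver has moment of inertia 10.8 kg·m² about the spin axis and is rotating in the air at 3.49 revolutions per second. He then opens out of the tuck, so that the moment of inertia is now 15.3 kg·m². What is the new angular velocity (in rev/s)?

ω₂ ≈ 2.46 rev/s

With no external torque about the axis, L is conserved: I₁ω₁ = I₂ω₂.
ω₂ = I₁ω₁ / I₂ = (10.80)(3.49 rev/s) / (15.30) = 2.464 rev/s.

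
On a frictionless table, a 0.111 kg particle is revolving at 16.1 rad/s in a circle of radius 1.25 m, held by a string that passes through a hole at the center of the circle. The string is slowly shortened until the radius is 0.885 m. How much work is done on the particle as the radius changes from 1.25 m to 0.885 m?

W ≈ 22.4 J

The constraining force is radial, so m r² ω about the center is conserved.
ω₂ = ω₁ (r₁/r₂)² = (16.1)(1.25/0.885)² = 32.12 rad/s.
W = ΔKE = ½m(v₂² − v₁²) = 22.37 J.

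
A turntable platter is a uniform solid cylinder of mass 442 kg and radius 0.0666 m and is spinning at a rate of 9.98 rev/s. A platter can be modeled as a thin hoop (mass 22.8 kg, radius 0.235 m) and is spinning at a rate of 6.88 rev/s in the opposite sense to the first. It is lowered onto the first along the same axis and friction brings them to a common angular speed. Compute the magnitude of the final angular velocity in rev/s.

No external torque acts about the common axis, so total angular momentum is conserved.
Moments of inertia: I_A = ½(442)(0.0666)² = 0.9803 kg·m²; I_B = (22.8)(0.235)² = 1.259 kg·m².
Taking A's sense as positive: L = (0.9803)(9.98) − (1.259)(6.88) = 1.120 kg·m²·rev/s.
Combined I = 0.9803 + 1.259 = 2.239 kg·m².
ω_f = L / I = 1.120 / 2.239 = 0.5002 rev/s.

|ω_f| ≈ 0.500 rev/s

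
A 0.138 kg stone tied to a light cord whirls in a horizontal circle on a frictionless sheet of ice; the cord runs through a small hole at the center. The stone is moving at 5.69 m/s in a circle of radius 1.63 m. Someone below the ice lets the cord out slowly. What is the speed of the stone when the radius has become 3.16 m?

Central (radial) force ⇒ zero torque about the center ⇒ m v r is constant.
v₂ = v₁ r₁ / r₂ = (5.69)(1.63) / (3.16) = 2.935 m/s.

v₂ ≈ 2.94 m/s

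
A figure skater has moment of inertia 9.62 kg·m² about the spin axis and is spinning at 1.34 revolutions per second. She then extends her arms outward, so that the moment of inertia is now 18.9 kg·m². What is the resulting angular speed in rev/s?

ω₂ ≈ 0.682 rev/s

No external torque acts about the spin axis, so angular momentum is conserved.
ω₂ = I₁ω₁ / I₂ = (9.620)(1.34 rev/s) / (18.90) = 0.6821 rev/s.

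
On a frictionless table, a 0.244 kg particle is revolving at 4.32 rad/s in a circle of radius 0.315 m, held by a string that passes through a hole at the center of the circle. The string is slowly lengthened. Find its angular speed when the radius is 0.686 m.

ω₂ ≈ 0.911 rad/s

The constraining force is radial, so m r² ω about the center is conserved.
ω₂ = ω₁ (r₁/r₂)² = (4.32)(0.315/0.686)² = 0.9109 rad/s.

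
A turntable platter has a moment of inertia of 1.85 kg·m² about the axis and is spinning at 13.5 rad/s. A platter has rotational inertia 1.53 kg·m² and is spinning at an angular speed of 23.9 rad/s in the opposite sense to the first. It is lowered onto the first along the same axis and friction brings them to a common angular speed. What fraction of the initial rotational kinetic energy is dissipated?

No external torque acts about the common axis, so total angular momentum is conserved.
Taking A's sense as positive: L = (1.850)(13.5) − (1.530)(23.9) = -11.59 kg·m²·rad/s.
Combined I = 1.850 + 1.530 = 3.380 kg·m².
ω_f = L / I = -11.59 / 3.380 = -3.430 rad/s.
KE_i = ½ΣIω² = 605.6 J; KE_f = ½(3.380)(3.430)² = 19.88 J.
Fraction dissipated = (KE_i − KE_f)/KE_i = 0.9672.

fraction ≈ 0.967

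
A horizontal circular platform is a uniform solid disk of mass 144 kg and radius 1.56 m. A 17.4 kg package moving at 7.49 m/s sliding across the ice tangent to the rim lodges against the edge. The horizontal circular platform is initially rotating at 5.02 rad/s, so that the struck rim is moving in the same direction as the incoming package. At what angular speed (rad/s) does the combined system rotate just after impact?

About the central axle the impulsive forces during the collision are internal, so angular momentum about that axis is conserved.
I_p = ½(144)(1.56)² = 175.2 kg·m². Taking the sense of the package's angular momentum as positive, L_{package} = m v R = (17.4)(7.49)(1.56) = 203.3 kg·m²/s.
L_i = +I_p ω_p + m v R = +(175.2)(5.02) + 203.3 = 1083 kg·m²/s.
After sticking, I_f = I_p + m R² = 175.2 + (17.4)(1.56)² = 217.6 kg·m².
ω_f = L_i / I_f = 1083 / 217.6 = 4.977 rad/s.

|ω_f| ≈ 4.98 rad/s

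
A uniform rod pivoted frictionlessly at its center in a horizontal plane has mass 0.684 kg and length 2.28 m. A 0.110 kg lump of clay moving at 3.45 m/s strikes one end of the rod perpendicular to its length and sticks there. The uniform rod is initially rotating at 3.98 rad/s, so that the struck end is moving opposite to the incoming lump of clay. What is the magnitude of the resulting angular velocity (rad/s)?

|ω_f| ≈ 1.70 rad/s

About the pivot the impulsive forces during the collision are internal, so angular momentum about that axis is conserved.
I_p = (1/12)(0.684)(2.28)² = 0.2963 kg·m². Taking the sense of the lump of clay's angular momentum as positive, L_{lump} = m v R = (0.110)(3.45)(2.28/2) = 0.4326 kg·m²/s.
L_i = −I_p ω_p + m v R = −(0.2963)(3.98) + 0.4326 = -0.7467 kg·m²/s.
After sticking, I_f = I_p + m R² = 0.2963 + (0.110)(2.28/2)² = 0.4393 kg·m².
ω_f = L_i / I_f = -0.7467 / 0.4393 = -1.700 rad/s.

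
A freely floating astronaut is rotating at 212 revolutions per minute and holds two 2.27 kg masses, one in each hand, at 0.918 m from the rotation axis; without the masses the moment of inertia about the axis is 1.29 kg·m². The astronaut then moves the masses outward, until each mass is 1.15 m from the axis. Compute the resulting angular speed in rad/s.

ω₂ ≈ 15.6 rad/s

No external torque acts about the spin axis, so angular momentum is conserved.
I₁ = 1.29 + 2(2.27)(0.918)² = 5.116 kg·m²; I₂ = 1.29 + 2(2.27)(1.15)² = 7.294 kg·m².
ω₂ = I₁ω₁ / I₂ = (5.116)(212 rpm) / (7.294) = 148.7 rpm = 15.57 rad/s.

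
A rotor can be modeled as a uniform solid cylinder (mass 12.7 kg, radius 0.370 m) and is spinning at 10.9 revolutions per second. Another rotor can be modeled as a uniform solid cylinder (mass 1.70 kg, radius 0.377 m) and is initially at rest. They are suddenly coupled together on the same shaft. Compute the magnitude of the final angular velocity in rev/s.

|ω_f| ≈ 9.57 rev/s

The coupling torques are internal; angular momentum about the shared axis is conserved.
Moments of inertia: I_A = ½(12.7)(0.370)² = 0.8693 kg·m²; I_B = ½(1.70)(0.377)² = 0.1208 kg·m².
Taking A's sense as positive: L = (0.8693)(10.9) = 9.476 kg·m²·rev/s.
Combined I = 0.8693 + 0.1208 = 0.9901 kg·m².
ω_f = L / I = 9.476 / 0.9901 = 9.570 rev/s.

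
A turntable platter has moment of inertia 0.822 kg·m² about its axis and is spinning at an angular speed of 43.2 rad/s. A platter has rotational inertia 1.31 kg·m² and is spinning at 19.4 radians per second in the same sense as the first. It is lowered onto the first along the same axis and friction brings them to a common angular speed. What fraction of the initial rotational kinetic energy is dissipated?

fraction ≈ 0.141

The coupling torques are internal; angular momentum about the shared axis is conserved.
Taking A's sense as positive: L = (0.8220)(43.2) + (1.310)(19.4) = 60.92 kg·m²·rad/s.
Combined I = 0.8220 + 1.310 = 2.132 kg·m².
ω_f = L / I = 60.92 / 2.132 = 28.58 rad/s.
KE_i = ½ΣIω² = 1014 J; KE_f = ½(2.132)(28.58)² = 870.5 J.
Fraction dissipated = (KE_i − KE_f)/KE_i = 0.1411.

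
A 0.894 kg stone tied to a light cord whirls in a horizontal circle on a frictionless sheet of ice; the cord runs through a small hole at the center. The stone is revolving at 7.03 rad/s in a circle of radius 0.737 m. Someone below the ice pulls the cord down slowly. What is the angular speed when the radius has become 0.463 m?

ω₂ ≈ 17.8 rad/s

The constraining force is radial, so m r² ω about the center is conserved.
ω₂ = ω₁ (r₁/r₂)² = (7.03)(0.737/0.463)² = 17.81 rad/s.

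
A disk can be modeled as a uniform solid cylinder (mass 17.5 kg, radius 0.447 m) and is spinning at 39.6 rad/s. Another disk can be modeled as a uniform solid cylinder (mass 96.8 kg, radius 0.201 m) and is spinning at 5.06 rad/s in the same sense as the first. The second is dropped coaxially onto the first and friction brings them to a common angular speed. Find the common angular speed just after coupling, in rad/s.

|ω_f| ≈ 21.4 rad/s

No external torque acts about the common axis, so total angular momentum is conserved.
Moments of inertia: I_A = ½(17.5)(0.447)² = 1.748 kg·m²; I_B = ½(96.8)(0.201)² = 1.955 kg·m².
Taking A's sense as positive: L = (1.748)(39.6) + (1.955)(5.06) = 79.13 kg·m²·rad/s.
Combined I = 1.748 + 1.955 = 3.704 kg·m².
ω_f = L / I = 79.13 / 3.704 = 21.36 rad/s.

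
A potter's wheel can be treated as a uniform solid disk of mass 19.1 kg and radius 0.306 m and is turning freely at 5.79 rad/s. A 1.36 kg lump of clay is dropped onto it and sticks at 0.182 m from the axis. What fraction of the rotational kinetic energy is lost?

fraction ≈ 0.0480

No external torque acts about the axis; L_before = L_after.
I_p = ½(19.1)(0.306)² = 0.8942 kg·m².
Added inertia Σmr² = (1.36)(0.182)² = 0.04505 kg·m²; I_f = 0.8942 + 0.04505 = 0.9393 kg·m².
ω_f = I_p ω_i / I_f = (0.8942)(5.79) / 0.9393 = 5.512 rad/s.
KE_i = ½(0.8942)(5.790 rad/s)² = 14.99 J; KE_f = ½(0.9393)(5.512)² = 14.27 J.
Fraction lost = 0.04796.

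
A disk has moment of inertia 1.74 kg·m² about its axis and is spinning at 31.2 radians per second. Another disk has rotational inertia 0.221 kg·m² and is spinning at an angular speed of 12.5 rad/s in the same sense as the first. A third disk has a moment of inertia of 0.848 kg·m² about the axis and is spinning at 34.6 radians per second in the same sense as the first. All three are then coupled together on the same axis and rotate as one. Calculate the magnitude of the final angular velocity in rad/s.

|ω_f| ≈ 30.8 rad/s

The coupling torques are internal; angular momentum about the shared axis is conserved.
Taking A's sense as positive: L = (1.740)(31.2) + (0.2210)(12.5) + (0.8480)(34.6) = 86.39 kg·m²·rad/s.
Combined I = 1.740 + 0.2210 + 0.8480 = 2.809 kg·m².
ω_f = L / I = 86.39 / 2.809 = 30.76 rad/s.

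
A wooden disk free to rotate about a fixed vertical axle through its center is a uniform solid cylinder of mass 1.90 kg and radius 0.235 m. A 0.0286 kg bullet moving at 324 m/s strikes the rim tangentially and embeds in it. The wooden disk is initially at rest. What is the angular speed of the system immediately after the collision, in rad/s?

About the axle the impulsive forces during the collision are internal, so angular momentum about that axis is conserved.
I_p = ½(1.90)(0.235)² = 0.05246 kg·m². Taking the sense of the bullet's angular momentum as positive, L_{bullet} = m v R = (0.0286)(324)(0.235) = 2.178 kg·m²/s.
L_i = 0 + 2.178 = 2.178 kg·m²/s.
After sticking, I_f = I_p + m R² = 0.05246 + (0.0286)(0.235)² = 0.05404 kg·m².
ω_f = L_i / I_f = 2.178 / 0.05404 = 40.29 rad/s.

|ω_f| ≈ 40.3 rad/s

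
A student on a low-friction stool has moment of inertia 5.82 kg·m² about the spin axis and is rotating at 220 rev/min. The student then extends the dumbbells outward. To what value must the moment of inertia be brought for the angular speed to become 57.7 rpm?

I₂ ≈ 22.2 kg·m²

With no external torque about the axis, L is conserved: I₁ω₁ = I₂ω₂.
I₂ = I₁ω₁ / ω₂ = (5.82)(220) / (57.7) = 22.19 kg·m².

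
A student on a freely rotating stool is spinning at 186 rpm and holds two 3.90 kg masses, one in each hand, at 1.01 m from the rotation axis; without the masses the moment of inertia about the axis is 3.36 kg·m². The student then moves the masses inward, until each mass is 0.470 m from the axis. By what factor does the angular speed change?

ω₂/ω₁ ≈ 2.23

Angular momentum about the spin axis is conserved since the torque about it is zero.
I₁ = 3.36 + 2(3.90)(1.01)² = 11.32 kg·m²; I₂ = 3.36 + 2(3.90)(0.470)² = 5.083 kg·m².
ω₂/ω₁ = I₁/I₂ = 11.32 / 5.083 = 2.226.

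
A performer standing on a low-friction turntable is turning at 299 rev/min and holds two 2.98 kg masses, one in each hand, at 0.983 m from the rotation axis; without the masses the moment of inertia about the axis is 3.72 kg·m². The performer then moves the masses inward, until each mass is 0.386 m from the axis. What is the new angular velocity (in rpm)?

ω₂ ≈ 615 rpm

Angular momentum about the spin axis is conserved since the torque about it is zero.
I₁ = 3.72 + 2(2.98)(0.983)² = 9.479 kg·m²; I₂ = 3.72 + 2(2.98)(0.386)² = 4.608 kg·m².
ω₂ = I₁ω₁ / I₂ = (9.479)(299 rpm) / (4.608) = 615.1 rpm.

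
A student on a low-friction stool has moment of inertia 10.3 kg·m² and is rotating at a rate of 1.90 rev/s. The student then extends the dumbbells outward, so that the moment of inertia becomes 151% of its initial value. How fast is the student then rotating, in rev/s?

With no external torque about the axis, L is conserved: I₁ω₁ = I₂ω₂.
I₂ = 1.51 × 10.3 = 15.55 kg·m².
ω₂ = I₁ω₁ / I₂ = (10.30)(1.90 rev/s) / (15.55) = 1.258 rev/s.

ω₂ ≈ 1.26 rev/s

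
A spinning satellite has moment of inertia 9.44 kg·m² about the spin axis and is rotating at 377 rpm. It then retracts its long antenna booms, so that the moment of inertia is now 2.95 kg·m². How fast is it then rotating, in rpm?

No external torque acts about the spin axis, so angular momentum is conserved.
ω₂ = I₁ω₁ / I₂ = (9.440)(377 rpm) / (2.950) = 1206 rpm.

ω₂ ≈ 1210 rpm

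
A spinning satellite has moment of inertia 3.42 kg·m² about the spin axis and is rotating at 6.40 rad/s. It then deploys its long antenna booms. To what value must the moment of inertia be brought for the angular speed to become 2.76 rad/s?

I₂ ≈ 7.93 kg·m²

With no external torque about the axis, L is conserved: I₁ω₁ = I₂ω₂.
I₂ = I₁ω₁ / ω₂ = (3.42)(6.40) / (2.76) = 7.930 kg·m².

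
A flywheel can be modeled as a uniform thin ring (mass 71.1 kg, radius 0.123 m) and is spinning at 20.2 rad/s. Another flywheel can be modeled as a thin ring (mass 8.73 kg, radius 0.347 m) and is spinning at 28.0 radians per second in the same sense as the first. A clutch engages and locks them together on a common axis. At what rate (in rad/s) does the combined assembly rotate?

|ω_f| ≈ 24.1 rad/s

No external torque acts about the common axis, so total angular momentum is conserved.
Moments of inertia: I_A = (71.1)(0.123)² = 1.076 kg·m²; I_B = (8.73)(0.347)² = 1.051 kg·m².
Taking A's sense as positive: L = (1.076)(20.2) + (1.051)(28.0) = 51.16 kg·m²·rad/s.
Combined I = 1.076 + 1.051 = 2.127 kg·m².
ω_f = L / I = 51.16 / 2.127 = 24.06 rad/s.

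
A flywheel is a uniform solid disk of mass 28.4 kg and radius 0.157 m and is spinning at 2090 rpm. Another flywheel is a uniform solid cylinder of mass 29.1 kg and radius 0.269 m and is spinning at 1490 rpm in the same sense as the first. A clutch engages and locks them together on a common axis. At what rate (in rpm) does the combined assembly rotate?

The coupling torques are internal; angular momentum about the shared axis is conserved.
Moments of inertia: I_A = ½(28.4)(0.157)² = 0.3500 kg·m²; I_B = ½(29.1)(0.269)² = 1.053 kg·m².
Taking A's sense as positive: L = (0.3500)(2090) + (1.053)(1490) = 2300 kg·m²·rpm.
Combined I = 0.3500 + 1.053 = 1.403 kg·m².
ω_f = L / I = 2300 / 1.403 = 1640 rpm.

|ω_f| ≈ 1640 rpm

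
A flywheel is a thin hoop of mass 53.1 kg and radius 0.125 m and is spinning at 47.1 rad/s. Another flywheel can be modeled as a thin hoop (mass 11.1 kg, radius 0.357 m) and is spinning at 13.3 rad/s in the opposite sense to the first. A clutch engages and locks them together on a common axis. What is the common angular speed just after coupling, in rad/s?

|ω_f| ≈ 9.03 rad/s

No external torque acts about the common axis, so total angular momentum is conserved.
Moments of inertia: I_A = (53.1)(0.125)² = 0.8297 kg·m²; I_B = (11.1)(0.357)² = 1.415 kg·m².
Taking A's sense as positive: L = (0.8297)(47.1) − (1.415)(13.3) = 20.26 kg·m²·rad/s.
Combined I = 0.8297 + 1.415 = 2.244 kg·m².
ω_f = L / I = 20.26 / 2.244 = 9.028 rad/s.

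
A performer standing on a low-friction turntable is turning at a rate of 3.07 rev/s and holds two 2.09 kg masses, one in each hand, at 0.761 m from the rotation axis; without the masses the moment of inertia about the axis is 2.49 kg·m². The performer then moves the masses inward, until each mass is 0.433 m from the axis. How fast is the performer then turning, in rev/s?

ω₂ ≈ 4.61 rev/s

No external torque acts about the spin axis, so angular momentum is conserved.
I₁ = 2.49 + 2(2.09)(0.761)² = 4.911 kg·m²; I₂ = 2.49 + 2(2.09)(0.433)² = 3.274 kg·m².
ω₂ = I₁ω₁ / I₂ = (4.911)(3.07 rev/s) / (3.274) = 4.605 rev/s.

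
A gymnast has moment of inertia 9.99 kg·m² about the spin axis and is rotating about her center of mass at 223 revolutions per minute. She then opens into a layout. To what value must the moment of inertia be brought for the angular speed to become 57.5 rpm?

No external torque acts about the spin axis, so angular momentum is conserved.
I₂ = I₁ω₁ / ω₂ = (9.99)(223) / (57.5) = 38.74 kg·m².

I₂ ≈ 38.7 kg·m²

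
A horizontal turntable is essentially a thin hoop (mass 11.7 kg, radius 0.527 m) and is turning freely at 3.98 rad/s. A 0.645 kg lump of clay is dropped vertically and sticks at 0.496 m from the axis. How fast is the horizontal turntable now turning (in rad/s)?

No external torque acts about the axis; L_before = L_after.
I_p = (11.7)(0.527)² = 3.249 kg·m².
Added inertia Σmr² = (0.645)(0.496)² = 0.1587 kg·m²; I_f = 3.249 + 0.1587 = 3.408 kg·m².
ω_f = I_p ω_i / I_f = (3.249)(3.98) / 3.408 = 3.795 rad/s.

ω_f ≈ 3.79 rad/s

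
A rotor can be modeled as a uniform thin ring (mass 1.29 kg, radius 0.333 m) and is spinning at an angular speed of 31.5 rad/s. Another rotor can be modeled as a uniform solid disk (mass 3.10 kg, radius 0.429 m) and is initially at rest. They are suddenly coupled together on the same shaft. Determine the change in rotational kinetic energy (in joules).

ΔKE ≈ -47.3 J

The coupling torques are internal; angular momentum about the shared axis is conserved.
Moments of inertia: I_A = (1.29)(0.333)² = 0.1430 kg·m²; I_B = ½(3.10)(0.429)² = 0.2853 kg·m².
Taking A's sense as positive: L = (0.1430)(31.5) = 4.506 kg·m²·rad/s.
Combined I = 0.1430 + 0.2853 = 0.4283 kg·m².
ω_f = L / I = 4.506 / 0.4283 = 10.52 rad/s.
KE_i = ½ΣIω² = 70.97 J; KE_f = ½(0.4283)(10.52)² = 23.70 J.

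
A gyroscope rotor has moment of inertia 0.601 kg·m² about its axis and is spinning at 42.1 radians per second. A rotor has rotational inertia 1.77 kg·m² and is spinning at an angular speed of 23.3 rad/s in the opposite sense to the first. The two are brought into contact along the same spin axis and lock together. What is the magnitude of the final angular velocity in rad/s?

No external torque acts about the common axis, so total angular momentum is conserved.
Taking A's sense as positive: L = (0.6010)(42.1) − (1.770)(23.3) = -15.94 kg·m²·rad/s.
Combined I = 0.6010 + 1.770 = 2.371 kg·m².
ω_f = L / I = -15.94 / 2.371 = -6.722 rad/s.

|ω_f| ≈ 6.72 rad/s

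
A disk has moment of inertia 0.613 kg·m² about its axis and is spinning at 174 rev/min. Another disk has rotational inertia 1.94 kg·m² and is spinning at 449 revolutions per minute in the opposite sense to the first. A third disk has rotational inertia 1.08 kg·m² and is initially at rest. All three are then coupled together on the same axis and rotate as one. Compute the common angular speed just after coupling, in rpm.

|ω_f| ≈ 210 rpm

The coupling torques are internal; angular momentum about the shared axis is conserved.
Taking A's sense as positive: L = (0.6130)(174) − (1.940)(449) = -764.4 kg·m²·rpm.
Combined I = 0.6130 + 1.940 + 1.080 = 3.633 kg·m².
ω_f = L / I = -764.4 / 3.633 = -210.4 rpm.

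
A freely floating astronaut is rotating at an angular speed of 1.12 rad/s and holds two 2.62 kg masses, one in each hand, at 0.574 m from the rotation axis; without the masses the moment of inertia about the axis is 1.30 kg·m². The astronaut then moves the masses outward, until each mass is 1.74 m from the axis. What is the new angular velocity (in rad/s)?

Angular momentum about the spin axis is conserved since the torque about it is zero.
I₁ = 1.30 + 2(2.62)(0.574)² = 3.026 kg·m²; I₂ = 1.30 + 2(2.62)(1.74)² = 17.16 kg·m².
ω₂ = I₁ω₁ / I₂ = (3.026)(1.12 rad/s) / (17.16) = 0.1975 rad/s.

ω₂ ≈ 0.197 rad/s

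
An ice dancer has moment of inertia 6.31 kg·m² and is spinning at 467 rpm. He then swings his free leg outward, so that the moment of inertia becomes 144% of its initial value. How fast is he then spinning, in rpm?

ω₂ ≈ 324 rpm

No external torque acts about the spin axis, so angular momentum is conserved.
I₂ = 1.44 × 6.31 = 9.086 kg·m².
ω₂ = I₁ω₁ / I₂ = (6.310)(467 rpm) / (9.086) = 324.3 rpm.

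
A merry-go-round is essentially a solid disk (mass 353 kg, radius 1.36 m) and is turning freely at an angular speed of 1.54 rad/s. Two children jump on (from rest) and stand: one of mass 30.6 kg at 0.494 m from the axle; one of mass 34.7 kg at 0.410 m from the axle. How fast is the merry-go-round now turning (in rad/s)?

No external torque acts about the axle; L_before = L_after.
I_p = ½(353)(1.36)² = 326.5 kg·m².
Added inertia Σmr² = (30.6)(0.494)² + (34.7)(0.410)² = 13.30 kg·m²; I_f = 326.5 + 13.30 = 339.8 kg·m².
ω_f = I_p ω_i / I_f = (326.5)(1.54) / 339.8 = 1.480 rad/s.

ω_f ≈ 1.48 rad/s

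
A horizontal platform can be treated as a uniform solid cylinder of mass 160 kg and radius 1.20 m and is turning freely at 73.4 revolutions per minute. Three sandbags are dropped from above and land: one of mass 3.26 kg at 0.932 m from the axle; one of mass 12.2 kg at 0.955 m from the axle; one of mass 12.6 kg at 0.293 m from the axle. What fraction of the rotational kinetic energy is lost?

No external torque acts about the axle; L_before = L_after.
I_p = ½(160)(1.20)² = 115.2 kg·m².
Added inertia Σmr² = (3.26)(0.932)² + (12.2)(0.955)² + (12.6)(0.293)² = 15.04 kg·m²; I_f = 115.2 + 15.04 = 130.2 kg·m².
ω_f = I_p ω_i / I_f = (115.2)(73.4) / 130.2 = 64.92 rpm.
KE_i = ½(115.2)(7.686 rad/s)² = 3403 J; KE_f = ½(130.2)(6.799)² = 3010 J.
Fraction lost = 0.1155.

fraction ≈ 0.115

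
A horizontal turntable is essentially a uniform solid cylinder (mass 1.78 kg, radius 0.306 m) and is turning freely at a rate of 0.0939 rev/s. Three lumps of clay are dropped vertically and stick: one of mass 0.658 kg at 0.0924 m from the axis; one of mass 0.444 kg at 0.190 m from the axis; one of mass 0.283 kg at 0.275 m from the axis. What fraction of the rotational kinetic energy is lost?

No external torque acts about the axis; L_before = L_after.
I_p = ½(1.78)(0.306)² = 0.08334 kg·m².
Added inertia Σmr² = (0.658)(0.0924)² + (0.444)(0.190)² + (0.283)(0.275)² = 0.04305 kg·m²; I_f = 0.08334 + 0.04305 = 0.1264 kg·m².
ω_f = I_p ω_i / I_f = (0.08334)(0.0939) / 0.1264 = 0.06192 rev/s.
KE_i = ½(0.08334)(0.5900 rad/s)² = 0.01450 J; KE_f = ½(0.1264)(0.3890)² = 0.009564 J.
Fraction lost = 0.3406.

fraction ≈ 0.341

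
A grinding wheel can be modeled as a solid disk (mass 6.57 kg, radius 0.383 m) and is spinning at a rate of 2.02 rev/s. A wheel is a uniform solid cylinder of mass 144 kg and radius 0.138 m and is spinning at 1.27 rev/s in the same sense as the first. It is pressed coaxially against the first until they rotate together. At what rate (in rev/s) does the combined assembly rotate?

The coupling torques are internal; angular momentum about the shared axis is conserved.
Moments of inertia: I_A = ½(6.57)(0.383)² = 0.4819 kg·m²; I_B = ½(144)(0.138)² = 1.371 kg·m².
Taking A's sense as positive: L = (0.4819)(2.02) + (1.371)(1.27) = 2.715 kg·m²·rev/s.
Combined I = 0.4819 + 1.371 = 1.853 kg·m².
ω_f = L / I = 2.715 / 1.853 = 1.465 rev/s.

|ω_f| ≈ 1.47 rev/s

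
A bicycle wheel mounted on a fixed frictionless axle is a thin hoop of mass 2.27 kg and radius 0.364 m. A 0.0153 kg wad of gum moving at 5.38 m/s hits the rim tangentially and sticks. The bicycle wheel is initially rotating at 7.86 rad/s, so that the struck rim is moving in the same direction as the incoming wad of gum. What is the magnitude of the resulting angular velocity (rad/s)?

|ω_f| ≈ 7.91 rad/s

The axle reaction passes through the axle and exerts no torque about it; angular momentum about the axle is conserved through the impact.
I_p = (2.27)(0.364)² = 0.3008 kg·m². Taking the sense of the wad of gum's angular momentum as positive, L_{wad} = m v R = (0.0153)(5.38)(0.364) = 0.02996 kg·m²/s.
L_i = +I_p ω_p + m v R = +(0.3008)(7.86) + 0.02996 = 2.394 kg·m²/s.
After sticking, I_f = I_p + m R² = 0.3008 + (0.0153)(0.364)² = 0.3028 kg·m².
ω_f = L_i / I_f = 2.394 / 0.3028 = 7.906 rad/s.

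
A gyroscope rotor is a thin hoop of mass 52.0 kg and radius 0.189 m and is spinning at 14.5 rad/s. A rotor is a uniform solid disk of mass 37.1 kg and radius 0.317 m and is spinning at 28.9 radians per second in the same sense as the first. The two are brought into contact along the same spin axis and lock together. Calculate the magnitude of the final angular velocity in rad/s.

No external torque acts about the common axis, so total angular momentum is conserved.
Moments of inertia: I_A = (52.0)(0.189)² = 1.857 kg·m²; I_B = ½(37.1)(0.317)² = 1.864 kg·m².
Taking A's sense as positive: L = (1.857)(14.5) + (1.864)(28.9) = 80.81 kg·m²·rad/s.
Combined I = 1.857 + 1.864 = 3.722 kg·m².
ω_f = L / I = 80.81 / 3.722 = 21.71 rad/s.

|ω_f| ≈ 21.7 rad/s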